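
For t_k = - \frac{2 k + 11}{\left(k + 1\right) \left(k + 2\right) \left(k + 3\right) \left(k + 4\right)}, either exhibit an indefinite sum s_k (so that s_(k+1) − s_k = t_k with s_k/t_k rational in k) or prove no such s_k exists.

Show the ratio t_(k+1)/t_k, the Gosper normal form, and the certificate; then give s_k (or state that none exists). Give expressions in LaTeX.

The ratio is (k + 1)*(2*k + 13)/((k + 5)*(2*k + 11)).
Gosper form: A/B · C(k+1)/C(k) with A=k + 1, B=k + 5, C=k + 11/2.
Set up (k + 1)·f(k+1) − (k + 4)·f(k) − (k + 11/2) = 0.
From deg A=1, deg B=1, deg C=1: d=3.
Match coefficients ⇒ f(k) = k*(2*k**2 + 12*k + 19)/6.
Certificate R = B(k−1)f/C = k*(k + 4)*(2*k**2 + 12*k + 19)/(3*(2*k + 11)) gives s_k = k*(-2*k**2 - 12*k - 19)/(3*(k + 1)*(k + 2)*(k + 3)).
Verify: (-2*k - 11)/(k**4 + 10*k**3 + 35*k**2 + 50*k + 24) matches t_k.

s_k = \frac{k \left(- 2 k^{2} - 12 k - 19\right)}{3 \left(k + 1\right) \left(k + 2\right) \left(k + 3\right)}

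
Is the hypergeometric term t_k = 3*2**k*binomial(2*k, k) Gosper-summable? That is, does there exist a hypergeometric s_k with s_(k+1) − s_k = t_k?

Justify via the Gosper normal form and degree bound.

Step 1: r(k) = 4*(2*k + 1)/(k + 1).
Gosper form: A/B · C(k+1)/C(k) with A=8*k + 4, B=k + 1, C=1.
Solve (8*k + 4)·f(k+1) − (k)·f(k) = 1.
d = -1 from the (1,1,0) case.
deg f ≤ -1 is impossible — no certificate.

No; the degree bound rules out any f.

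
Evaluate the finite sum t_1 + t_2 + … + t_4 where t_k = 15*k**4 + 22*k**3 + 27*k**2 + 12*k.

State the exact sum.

r(k) = (15*k**4 + 82*k**3 + 183*k**2 + 192*k + 76)/(k*(15*k**3 + 22*k**2 + 27*k + 12)) after simplifying.
A = 1, B = 1, C = k**4 + 22*k**3/15 + 9*k**2/5 + 4*k/5.
Key eq: (1)·f(k+1) = (1)·f(k) + (k**4 + 22*k**3/15 + 9*k**2/5 + 4*k/5).
From deg A=0, deg B=0, deg C=4: d=5.
Solve for f: f(k) = k*(k - 1)*(3*k**3 + k**2 + 4*k + 2)/15 (degree 5 ≤ 5).
Then R = B(k−1)f/C = (k - 1)*(3*k**3 + k**2 + 4*k + 2)/(15*k**3 + 22*k**2 + 27*k + 12), so s_k = R(k)·t_k = k*(3*k**4 - 2*k**3 + 3*k**2 - 2*k - 2).
s_(k+1) − s_k = k*(15*k**3 + 22*k**2 + 27*k + 12) = t_k.
Σ_(k=1)^(4) t_k = s_(5) − s_(1) = 8440 − (0) = 8440.

Σ = 8440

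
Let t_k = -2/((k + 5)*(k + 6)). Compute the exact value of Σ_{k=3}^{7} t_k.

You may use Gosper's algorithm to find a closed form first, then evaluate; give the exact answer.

Step 1: r(k) = (k + 5)/(k + 7).
A = k + 5, B = k + 7, C = 1.
Key eq: (k + 5)·f(k+1) = (k + 6)·f(k) + (1).
Degrees (1,1,0) ⇒ d ≤ 1.
Match coefficients ⇒ f(k) = k/5.
R(k) = B(k−1)·f(k)/C(k) = k*(k + 6)/5; s_k = R·t_k = -2*k/(5*k + 25).
Check: Δs_k = -2/(k**2 + 11*k + 30). ✓
Sum = s_(8) − s_(3); s_(8) = -16/65, s_(3) = -3/20 ⇒ -5/52.

Σ = -5/52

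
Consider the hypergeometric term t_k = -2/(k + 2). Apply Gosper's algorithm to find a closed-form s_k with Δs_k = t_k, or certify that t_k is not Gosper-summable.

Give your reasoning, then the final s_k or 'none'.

no hypergeometric antidifference exists

Ratio r(k) = (k + 2)/(k + 3).
Take A(k)=k + 2, B(k)=k + 3, C(k)=1.
Set up (k + 2)·f(k+1) − (k + 2)·f(k) − (1) = 0.
Bound: deg f ≤ 0.
Write f(k) = c0. Then LHS − RHS = -1, requiring -1 = 0: contradictory. No certificate.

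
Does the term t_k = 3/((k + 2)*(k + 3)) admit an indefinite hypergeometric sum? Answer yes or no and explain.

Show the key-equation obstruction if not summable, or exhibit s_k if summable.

Compute t_(k+1)/t_k: get (k + 2)/(k + 4).
Gosper form: A/B · C(k+1)/C(k) with A=k + 2, B=k + 4, C=1.
Solve (k + 2)·f(k+1) − (k + 3)·f(k) = 1.
Bound: deg f ≤ 1.
Solving with deg f ≤ 1: f(k) = k/2.
Get s_k = R·t_k = 3*k/(2*(k + 2)) with R(k) = B(k−1)f(k)/C(k) = k*(k + 3)/2.
Check: Δs_k = 3/(k**2 + 5*k + 6). ✓

Yes. s_k = 3*k/(2*(k + 2)).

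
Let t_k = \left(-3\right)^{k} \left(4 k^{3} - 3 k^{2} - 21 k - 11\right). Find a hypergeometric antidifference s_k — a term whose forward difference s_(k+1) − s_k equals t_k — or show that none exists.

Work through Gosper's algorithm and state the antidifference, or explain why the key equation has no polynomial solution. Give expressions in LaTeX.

s_k = \left(-3\right)^{k} \left(- k^{3} + 3 k^{2} + 3 k - 1\right)

Step 1: r(k) = 3*(-4*k**3 - 9*k**2 + 15*k + 31)/(4*k**3 - 3*k**2 - 21*k - 11).
Take A(k)=-3, B(k)=1, C(k)=k**3 - 3*k**2/4 - 21*k/4 - 11/4.
f must satisfy (-3)·f(k+1) − (1)·f(k) = k**3 - 3*k**2/4 - 21*k/4 - 11/4.
d = 3 from the (0,0,3) case.
Coefficient equations give f(k) = -(k + 1)*(k**2 - 4*k + 1)/4.
So s_k = (B(k−1)f/C)·t_k = (-(k + 1)*(k**2 - 4*k + 1)/(4*k**3 - 3*k**2 - 21*k - 11))·t_k = (-3)**k*(-k**3 + 3*k**2 + 3*k - 1).
s_(k+1) − s_k = (-3)**k*(4*k**3 - 3*k**2 - 21*k - 11) = t_k.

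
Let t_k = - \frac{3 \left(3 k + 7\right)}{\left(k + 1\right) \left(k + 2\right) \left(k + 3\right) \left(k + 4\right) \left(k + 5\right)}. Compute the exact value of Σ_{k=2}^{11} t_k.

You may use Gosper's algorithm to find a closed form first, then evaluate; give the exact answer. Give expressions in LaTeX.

Compute t_(k+1)/t_k: get (k + 1)*(3*k + 10)/((k + 6)*(3*k + 7)).
A = k + 1, B = k + 6, C = k + 7/3.
Solve (k + 1)·f(k+1) − (k + 5)·f(k) = k + 7/3.
d = 4 from the (1,1,1) case.
A polynomial solution: f(k) = k*(k + 2)*(k**2 + 8*k + 19)/36.
R(k) = B(k−1)·f(k)/C(k) = k*(k + 2)*(k + 5)*(k**2 + 8*k + 19)/(12*(3*k + 7)); s_k = R·t_k = k*(-k**2 - 8*k - 19)/(4*(k**3 + 8*k**2 + 19*k + 12)).
Δs = 3*(-3*k - 7)/(k**5 + 15*k**4 + 85*k**3 + 225*k**2 + 274*k + 120), as required.
Sum = s_(12) − s_(2); s_(12) = -259/1040, s_(2) = -13/60 ⇒ -101/3120.

Σ = -101/3120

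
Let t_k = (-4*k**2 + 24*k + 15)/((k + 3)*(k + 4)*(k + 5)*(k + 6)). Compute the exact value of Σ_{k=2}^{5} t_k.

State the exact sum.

Σ = 29/495

r(k) = (k + 3)*(24*k - 4*(k + 1)**2 + 39)/((k + 7)*(-4*k**2 + 24*k + 15)) after simplifying.
So A=k + 3 and B=k + 7, with C=k**2 - 6*k - 15/4.
Need (k + 3)·f(k+1) − (k + 6)·f(k) = k**2 - 6*k - 15/4.
Bound: deg f ≤ 3.
Coefficient equations give f(k) = k*(k**2 - 228*k - 73)/240.
R(k) = B(k−1)·f(k)/C(k) = k*(k + 6)*(k**2 - 228*k - 73)/(60*(4*k**2 - 24*k - 15)); s_k = R·t_k = k*(-k**2 + 228*k + 73)/(60*(k + 3)*(k + 4)*(k + 5)).
Verify: (-4*k**2 + 24*k + 15)/(k**4 + 18*k**3 + 119*k**2 + 342*k + 360) matches t_k.
Sum = s_(6) − s_(2); s_(6) = 281/1980, s_(2) = 1/12 ⇒ 29/495.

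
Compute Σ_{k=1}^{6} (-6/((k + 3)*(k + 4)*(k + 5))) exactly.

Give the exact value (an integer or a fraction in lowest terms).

r(k) = (k + 3)/(k + 6) after simplifying.
A = k + 3, B = k + 6, C = 1.
Solve (k + 3)·f(k+1) − (k + 5)·f(k) = 1.
Degrees (1,1,0) ⇒ d ≤ 2.
Solve for f: f(k) = k*(k + 7)/24 (degree 2 ≤ 2).
R(k) = B(k−1)·f(k)/C(k) = k*(k + 5)*(k + 7)/24; s_k = R·t_k = k*(-k - 7)/(4*(k + 3)*(k + 4)).
s_(k+1) − s_k = -6/(k**3 + 12*k**2 + 47*k + 60) = t_k.
Sum = s_(7) − s_(1); s_(7) = -49/220, s_(1) = -1/10 ⇒ -27/220.

Σ = -27/220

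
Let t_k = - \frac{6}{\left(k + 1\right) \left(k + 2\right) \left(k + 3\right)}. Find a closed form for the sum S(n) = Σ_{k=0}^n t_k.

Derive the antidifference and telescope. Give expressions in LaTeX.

S(n) = \frac{3 \left(- n^{2} - 5 n - 4\right)}{2 \left(n^{2} + 5 n + 6\right)}

Step 1: r(k) = (k + 1)/(k + 4).
Gosper form: A/B · C(k+1)/C(k) with A=k + 1, B=k + 4, C=1.
Key eq: (k + 1)·f(k+1) = (k + 3)·f(k) + (1).
Bound: deg f ≤ 2.
Solving with deg f ≤ 2: f(k) = k*(k + 3)/4.
Certificate R = B(k−1)f/C = k*(k + 3)**2/4 gives s_k = 3*k*(-k - 3)/(2*(k + 1)*(k + 2)).
s_(k+1) − s_k = -6/(k**3 + 6*k**2 + 11*k + 6) = t_k.
Σ_(k=0)^n t_k = s_(n+1) − s_(0) = (3*(-n**2 - 5*n - 4)/(2*(n**2 + 5*n + 6))) − (0), i.e. 3*(-n**2 - 5*n - 4)/(2*(n**2 + 5*n + 6)).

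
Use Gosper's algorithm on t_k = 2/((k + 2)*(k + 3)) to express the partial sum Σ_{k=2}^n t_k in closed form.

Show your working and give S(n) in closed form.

S(n) = (n - 1)/(2*(n + 3))

r(k) = (k + 2)/(k + 4) after simplifying.
Gosper form: A/B · C(k+1)/C(k) with A=k + 2, B=k + 4, C=1.
Set up (k + 2)·f(k+1) − (k + 3)·f(k) − (1) = 0.
deg f ≤ 1 (via 1,1,0).
Coefficient equations give f(k) = k/2.
Certificate R = B(k−1)f/C = k*(k + 3)/2 gives s_k = k/(k + 2).
Check: Δs_k = 2/(k**2 + 5*k + 6). ✓
Σ_(k=2)^n t_k = s_(n+1) − s_(2) = ((n + 1)/(n + 3)) − (1/2), i.e. (n - 1)/(2*(n + 3)).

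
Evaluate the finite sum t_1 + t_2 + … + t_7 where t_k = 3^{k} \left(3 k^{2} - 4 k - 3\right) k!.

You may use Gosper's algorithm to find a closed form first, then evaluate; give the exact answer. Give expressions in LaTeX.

Σ = 1322697606

t_(k+1)/t_k = 3*(3*k**3 + 5*k**2 - 2*k - 4)/(3*k**2 - 4*k - 3).
Factor: A=3*k + 3; B=1; C=k**2 - 4*k/3 - 1.
Need (3*k + 3)·f(k+1) − (1)·f(k) = k**2 - 4*k/3 - 1.
Degrees (1,0,2) ⇒ d ≤ 1.
A polynomial solution: f(k) = (k - 3)/3.
R(k) = B(k−1)·f(k)/C(k) = (k - 3)/(3*k**2 - 4*k - 3); s_k = R·t_k = 3**k*(k - 3)*factorial(k).
s_(k+1) − s_k = 3**k*(3*k**2 - 4*k - 3)*factorial(k) = t_k.
Evaluate s at k=8 and k=1: 1322697600 and -6; difference 1322697606.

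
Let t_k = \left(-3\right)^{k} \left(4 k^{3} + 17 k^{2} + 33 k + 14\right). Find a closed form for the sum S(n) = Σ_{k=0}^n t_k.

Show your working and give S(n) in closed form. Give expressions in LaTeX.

The ratio is 3*(-4*k**3 - 29*k**2 - 79*k - 68)/(4*k**3 + 17*k**2 + 33*k + 14).
Gosper form: A/B · C(k+1)/C(k) with A=-3, B=1, C=k**3 + 17*k**2/4 + 33*k/4 + 7/2.
f must satisfy (-3)·f(k+1) − (1)·f(k) = k**3 + 17*k**2/4 + 33*k/4 + 7/2.
deg f ≤ 3 (via 0,0,3).
Coefficient equations give f(k) = -(k**3 + 2*k**2 + 3*k - 1)/4.
Then R = B(k−1)f/C = -(k**3 + 2*k**2 + 3*k - 1)/(4*k**3 + 17*k**2 + 33*k + 14), so s_k = R(k)·t_k = (-3)**k*(-k**3 - 2*k**2 - 3*k + 1).
s_(k+1) − s_k = (-3)**k*(4*k**3 + 17*k**2 + 33*k + 14) = t_k.
Evaluate: s_(n+1) = 3*(-3)**n*(n**3 + 5*n**2 + 10*n + 5); subtract s_(0) = 1 ⇒ S(n) = 3*(-3)**n*n**3 + 15*(-3)**n*n**2 + 30*(-3)**n*n + 15*(-3)**n - 1.

S(n) = 3 \left(-3\right)^{n} n^{3} + 15 \left(-3\right)^{n} n^{2} + 30 \left(-3\right)^{n} n + 15 \left(-3\right)^{n} - 1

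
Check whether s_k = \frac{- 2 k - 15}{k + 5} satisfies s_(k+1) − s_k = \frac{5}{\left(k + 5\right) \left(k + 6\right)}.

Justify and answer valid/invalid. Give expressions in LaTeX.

valid (s_(k+1) − s_k reduces to t_k)

s_(k+1) = (-2*k - 17)/(k + 6)
s_(k+1) − s_k = 5/(k**2 + 11*k + 30)
(s_(k+1) − s_k) − t_k = 0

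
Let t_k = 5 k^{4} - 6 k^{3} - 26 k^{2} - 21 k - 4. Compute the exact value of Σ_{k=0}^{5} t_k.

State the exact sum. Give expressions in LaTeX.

Σ = 1776

Ratio r(k) = (5*k**4 + 14*k**3 - 14*k**2 - 71*k - 52)/(5*k**4 - 6*k**3 - 26*k**2 - 21*k - 4).
Gosper form: A/B · C(k+1)/C(k) with A=1, B=1, C=k**4 - 6*k**3/5 - 26*k**2/5 - 21*k/5 - 4/5.
Need (1)·f(k+1) − (1)·f(k) = k**4 - 6*k**3/5 - 26*k**2/5 - 21*k/5 - 4/5.
Bound: deg f ≤ 5.
Coefficient equations give f(k) = k*(k**4 - 4*k**3 - 4*k**2 + k + 2)/5.
So s_k = (B(k−1)f/C)·t_k = (k*(k**4 - 4*k**3 - 4*k**2 + k + 2)/(5*k**4 - 6*k**3 - 26*k**2 - 21*k - 4))·t_k = k*(k**4 - 4*k**3 - 4*k**2 + k + 2).
Δs = 5*k**4 - 6*k**3 - 26*k**2 - 21*k - 4, as required.
Telescoping: Σ = s_(6) − s_(0) = 1776 − (0) = 1776.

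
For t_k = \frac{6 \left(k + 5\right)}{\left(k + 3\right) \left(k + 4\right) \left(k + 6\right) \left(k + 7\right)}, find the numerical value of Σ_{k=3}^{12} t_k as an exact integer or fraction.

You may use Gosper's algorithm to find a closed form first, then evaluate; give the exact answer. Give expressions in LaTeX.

Compute t_(k+1)/t_k: get (k + 3)*(k + 6)**2/((k + 5)**2*(k + 8)).
So A=k + 3 and B=k + 8, with C=k**2 + 10*k + 25.
Solve (k + 3)·f(k+1) − (k + 7)·f(k) = k**2 + 10*k + 25.
Bound: deg f ≤ 4.
Match coefficients ⇒ f(k) = k*(k + 4)*(k + 5)*(k + 9)/36.
R(k) = B(k−1)·f(k)/C(k) = k*(k + 4)*(k + 7)*(k + 9)/(36*(k + 5)); s_k = R·t_k = k*(k + 9)/(6*(k**2 + 9*k + 18)).
s_(k+1) − s_k = 6*(k + 5)/(k**4 + 20*k**3 + 145*k**2 + 450*k + 504) = t_k.
Sum = s_(13) − s_(3); s_(13) = 143/912, s_(3) = 1/9 ⇒ 125/2736.

Σ = 125/2736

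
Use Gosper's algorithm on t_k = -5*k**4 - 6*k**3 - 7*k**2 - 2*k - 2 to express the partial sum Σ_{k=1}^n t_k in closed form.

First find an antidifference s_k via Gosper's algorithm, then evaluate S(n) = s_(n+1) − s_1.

Compute t_(k+1)/t_k: get (5*k**4 + 26*k**3 + 55*k**2 + 54*k + 22)/(5*k**4 + 6*k**3 + 7*k**2 + 2*k + 2).
Normal form (A,B,C) = (1, 1, k**4 + 6*k**3/5 + 7*k**2/5 + 2*k/5 + 2/5).
Solve (1)·f(k+1) − (1)·f(k) = k**4 + 6*k**3/5 + 7*k**2/5 + 2*k/5 + 2/5.
Bound: deg f ≤ 5.
Match coefficients ⇒ f(k) = k*(k**4 - k**3 + k**2 - k + 2)/5.
Certificate R = B(k−1)f/C = k*(k**4 - k**3 + k**2 - k + 2)/(5*k**4 + 6*k**3 + 7*k**2 + 2*k + 2) gives s_k = k*(-k**4 + k**3 - k**2 + k - 2).
Δs = -5*k**4 - 6*k**3 - 7*k**2 - 2*k - 2, as required.
s_(n+1) = -n**5 - 4*n**4 - 7*n**3 - 6*n**2 - 4*n - 2 and s_(1) = -2, so S(n) = n*(-n**4 - 4*n**3 - 7*n**2 - 6*n - 4).

S(n) = n*(-n**4 - 4*n**3 - 7*n**2 - 6*n - 4)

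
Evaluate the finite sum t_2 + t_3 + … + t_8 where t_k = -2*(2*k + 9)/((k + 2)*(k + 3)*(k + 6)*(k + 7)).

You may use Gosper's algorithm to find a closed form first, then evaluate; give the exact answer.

Step 1: r(k) = (k + 2)*(k + 6)*(2*k + 11)/((k + 4)*(k + 8)*(2*k + 9)).
Factor: A=k + 2; B=k + 8; C=k**3 + 27*k**2/2 + 121*k/2 + 90.
Set up (k + 2)·f(k+1) − (k + 7)·f(k) − (k**3 + 27*k**2/2 + 121*k/2 + 90) = 0.
deg f ≤ 5 (via 1,1,3).
Match coefficients ⇒ f(k) = k*(k + 3)*(k + 4)*(k + 5)*(k + 8)/24.
Then R = B(k−1)f/C = k*(k + 3)*(k + 7)*(k + 8)/(12*(2*k + 9)), so s_k = R(k)·t_k = k*(-k - 8)/(6*(k**2 + 8*k + 12)).
s_(k+1) − s_k = 2*(-2*k - 9)/(k**4 + 18*k**3 + 113*k**2 + 288*k + 252) = t_k.
Sum = s_(9) − s_(2); s_(9) = -17/110, s_(2) = -5/48 ⇒ -133/2640.

Σ = -133/2640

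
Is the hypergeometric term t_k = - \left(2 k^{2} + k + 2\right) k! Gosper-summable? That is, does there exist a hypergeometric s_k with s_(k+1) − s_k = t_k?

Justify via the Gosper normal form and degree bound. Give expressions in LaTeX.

Yes. s_k = - \left(2 k - 1\right) k!.

r(k) = (k + 1)*(k + 2*(k + 1)**2 + 3)/(2*k**2 + k + 2) after simplifying.
Normal form (A,B,C) = (k + 1, 1, k**2 + k/2 + 1).
Set up (k + 1)·f(k+1) − (1)·f(k) − (k**2 + k/2 + 1) = 0.
Bound: deg f ≤ 1.
Solve for f: f(k) = (2*k - 1)/2 (degree 1 ≤ 1).
So s_k = (B(k−1)f/C)·t_k = ((2*k - 1)/(2*k**2 + k + 2))·t_k = -(2*k - 1)*factorial(k).
Δs = -(2*k**2 + k + 2)*factorial(k), as required.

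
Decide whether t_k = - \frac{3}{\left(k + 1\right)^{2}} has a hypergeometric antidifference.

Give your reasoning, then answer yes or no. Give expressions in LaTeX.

Compute t_(k+1)/t_k: get (k + 1)**2/(k + 2)**2.
Factor: A=k**2 + 2*k + 1; B=k**2 + 4*k + 4; C=1.
Key eq: (k**2 + 2*k + 1)·f(k+1) = (k**2 + 2*k + 1)·f(k) + (1).
From deg A=2, deg B=2, deg C=0: d=0.
Put f(k) = c0: A·f(k+1) − B(k−1)·f(k) − C = -1; need -1 = 0 — inconsistent ⇒ no f, not summable.

No. Not Gosper-summable.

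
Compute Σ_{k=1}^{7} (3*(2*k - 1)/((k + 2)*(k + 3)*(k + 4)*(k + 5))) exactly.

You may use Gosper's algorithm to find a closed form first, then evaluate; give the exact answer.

Ratio r(k) = (k + 2)*(2*k + 1)/((k + 6)*(2*k - 1)).
Factor: A=k + 2; B=k + 6; C=k - 1/2.
Need (k + 2)·f(k+1) − (k + 5)·f(k) = k - 1/2.
deg f ≤ 3 (via 1,1,1).
Coefficient equations give f(k) = k*(k**2 + 9*k - 46)/144.
Get s_k = R·t_k = k*(k**2 + 9*k - 46)/(24*(k + 2)*(k + 3)*(k + 4)) with R(k) = B(k−1)f(k)/C(k) = k*(k + 5)*(k**2 + 9*k - 46)/(72*(2*k - 1)).
Check: Δs_k = 3*(2*k - 1)/(k**4 + 14*k**3 + 71*k**2 + 154*k + 120). ✓
Evaluate s at k=8 and k=1: 1/44 and -1/40; difference 21/440.

Σ = 21/440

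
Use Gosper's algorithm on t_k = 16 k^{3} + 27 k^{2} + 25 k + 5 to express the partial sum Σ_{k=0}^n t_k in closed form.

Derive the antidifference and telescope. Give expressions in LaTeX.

The ratio is (16*k**3 + 75*k**2 + 127*k + 73)/(16*k**3 + 27*k**2 + 25*k + 5).
Normal form (A,B,C) = (1, 1, k**3 + 27*k**2/16 + 25*k/16 + 5/16).
Key eq: (1)·f(k+1) = (1)·f(k) + (k**3 + 27*k**2/16 + 25*k/16 + 5/16).
d = 4 from the (0,0,3) case.
Solve for f: f(k) = k*(4*k**3 + k**2 + 3*k - 3)/16 (degree 4 ≤ 4).
Get s_k = R·t_k = k*(4*k**3 + k**2 + 3*k - 3) with R(k) = B(k−1)f(k)/C(k) = k*(4*k**3 + k**2 + 3*k - 3)/(16*k**3 + 27*k**2 + 25*k + 5).
s_(k+1) − s_k = 16*k**3 + 27*k**2 + 25*k + 5 = t_k.
Telescope: S(n) = s_(n+1) − s_(0) = 4*n**4 + 17*n**3 + 30*n**2 + 22*n + 5 − (0) = 4*n**4 + 17*n**3 + 30*n**2 + 22*n + 5.

S(n) = 4 n^{4} + 17 n^{3} + 30 n^{2} + 22 n + 5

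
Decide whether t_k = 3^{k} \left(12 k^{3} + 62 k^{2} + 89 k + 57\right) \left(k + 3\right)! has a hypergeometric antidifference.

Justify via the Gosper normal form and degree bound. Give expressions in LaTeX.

Yes. s_k = 3^{k} \left(4 k^{2} - 2 k + 3\right) \left(k + 3\right)!.

Ratio r(k) = 3*(12*k**4 + 146*k**3 + 641*k**2 + 1216*k + 880)/(12*k**3 + 62*k**2 + 89*k + 57).
So A=3*k + 12 and B=1, with C=k**3 + 31*k**2/6 + 89*k/12 + 19/4.
Need (3*k + 12)·f(k+1) − (1)·f(k) = k**3 + 31*k**2/6 + 89*k/12 + 19/4.
d = 2 from the (1,0,3) case.
Solving with deg f ≤ 2: f(k) = (4*k**2 - 2*k + 3)/12.
Certificate R = B(k−1)f/C = (4*k**2 - 2*k + 3)/(12*k**3 + 62*k**2 + 89*k + 57) gives s_k = 3**k*(4*k**2 - 2*k + 3)*factorial(k + 3).
Δs = 3**k*(12*k**3 + 62*k**2 + 89*k + 57)*factorial(k + 3), as required.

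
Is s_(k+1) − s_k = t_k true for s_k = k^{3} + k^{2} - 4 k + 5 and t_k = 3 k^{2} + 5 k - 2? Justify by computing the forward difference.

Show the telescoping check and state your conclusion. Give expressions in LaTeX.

valid; difference matches t_k

s_(k+1) = k**3 + 4*k**2 + k + 3
s_(k+1) − s_k = 3*k**2 + 5*k - 2
(s_(k+1) − s_k) − t_k = 0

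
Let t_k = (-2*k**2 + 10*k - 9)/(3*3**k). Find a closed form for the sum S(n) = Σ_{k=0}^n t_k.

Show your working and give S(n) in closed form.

S(n) = 3**(-n - 1)*(-3**(n + 2) + n**2 - 2*n)

t_(k+1)/t_k = (2*k**2 - 6*k + 1)/(3*(2*k**2 - 10*k + 9)).
Take A(k)=1/3, B(k)=1, C(k)=k**2 - 5*k + 9/2.
Set up (1/3)·f(k+1) − (1)·f(k) − (k**2 - 5*k + 9/2) = 0.
Degrees (0,0,2) ⇒ d ≤ 2.
Match coefficients ⇒ f(k) = -3*(k - 3)*(k - 1)/2.
Then R = B(k−1)f/C = -3*(k - 3)*(k - 1)/(2*k**2 - 10*k + 9), so s_k = R(k)·t_k = (k**2 - 4*k + 3)/3**k.
Check: Δs_k = (-2*k**2 + 10*k - 9)/(3*3**k). ✓
Evaluate: s_(n+1) = 3**(-n - 1)*n*(n - 2); subtract s_(0) = 3 ⇒ S(n) = 3**(-n - 1)*(-3**(n + 2) + n**2 - 2*n).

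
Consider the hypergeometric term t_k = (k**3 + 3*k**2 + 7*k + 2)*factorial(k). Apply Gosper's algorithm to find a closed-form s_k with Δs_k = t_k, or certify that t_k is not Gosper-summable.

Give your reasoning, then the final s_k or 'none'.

s_k = (k**2 + k + 3)*factorial(k)

The ratio is (k**4 + 7*k**3 + 22*k**2 + 29*k + 13)/(k**3 + 3*k**2 + 7*k + 2).
Factor: A=k + 1; B=1; C=k**3 + 3*k**2 + 7*k + 2.
Solve (k + 1)·f(k+1) − (1)·f(k) = k**3 + 3*k**2 + 7*k + 2.
Degrees (1,0,3) ⇒ d ≤ 2.
Coefficient equations give f(k) = k**2 + k + 3.
Then R = B(k−1)f/C = (k**2 + k + 3)/(k**3 + 3*k**2 + 7*k + 2), so s_k = R(k)·t_k = (k**2 + k + 3)*factorial(k).
s_(k+1) − s_k = (k**3 + 3*k**2 + 7*k + 2)*factorial(k) = t_k.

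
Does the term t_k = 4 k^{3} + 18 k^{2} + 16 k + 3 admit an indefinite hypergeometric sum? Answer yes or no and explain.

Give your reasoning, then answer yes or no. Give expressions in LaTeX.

Yes. s_k = k \left(k^{3} + 4 k^{2} - 2\right).

Ratio r(k) = (4*k**3 + 30*k**2 + 64*k + 41)/(4*k**3 + 18*k**2 + 16*k + 3).
Factor: A=1; B=1; C=k**3 + 9*k**2/2 + 4*k + 3/4.
Need (1)·f(k+1) − (1)·f(k) = k**3 + 9*k**2/2 + 4*k + 3/4.
deg f ≤ 4 (via 0,0,3).
Match coefficients ⇒ f(k) = k*(k**3 + 4*k**2 - 2)/4.
Certificate R = B(k−1)f/C = k*(k**3 + 4*k**2 - 2)/(4*k**3 + 18*k**2 + 16*k + 3) gives s_k = k*(k**3 + 4*k**2 - 2).
Δs = 4*k**3 + 18*k**2 + 16*k + 3, as required.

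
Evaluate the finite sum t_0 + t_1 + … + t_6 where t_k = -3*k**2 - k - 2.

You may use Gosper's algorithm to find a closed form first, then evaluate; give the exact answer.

Compute t_(k+1)/t_k: get (k + 3*(k + 1)**2 + 3)/(3*k**2 + k + 2).
So A=1 and B=1, with C=k**2 + k/3 + 2/3.
Need (1)·f(k+1) − (1)·f(k) = k**2 + k/3 + 2/3.
Bound: deg f ≤ 3.
A polynomial solution: f(k) = k*(k**2 - k + 2)/3.
R(k) = B(k−1)·f(k)/C(k) = k*(k**2 - k + 2)/(3*k**2 + k + 2); s_k = R·t_k = k*(-k**2 + k - 2).
Verify: -3*k**2 - k - 2 matches t_k.
Σ_(k=0)^(6) t_k = s_(7) − s_(0) = -308 − (0) = -308.

Σ = -308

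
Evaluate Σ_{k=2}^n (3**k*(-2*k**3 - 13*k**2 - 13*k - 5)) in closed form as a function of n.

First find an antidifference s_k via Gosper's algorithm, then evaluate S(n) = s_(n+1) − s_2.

S(n) = -3*3**n*n**3 - 15*3**n*n**2 - 9*3**n*n - 9*3**n + 108

t_(k+1)/t_k = 3*(2*k**3 + 19*k**2 + 45*k + 33)/(2*k**3 + 13*k**2 + 13*k + 5).
Take A(k)=3, B(k)=1, C(k)=k**3 + 13*k**2/2 + 13*k/2 + 5/2.
Set up (3)·f(k+1) − (1)·f(k) − (k**3 + 13*k**2/2 + 13*k/2 + 5/2) = 0.
Bound: deg f ≤ 3.
Solve for f: f(k) = (k**3 + 2*k**2 - 4*k + 4)/2 (degree 3 ≤ 3).
So s_k = (B(k−1)f/C)·t_k = ((k**3 + 2*k**2 - 4*k + 4)/(2*k**3 + 13*k**2 + 13*k + 5))·t_k = 3**k*(-k**3 - 2*k**2 + 4*k - 4).
Δs = 3**k*(-2*k**3 - 13*k**2 - 13*k - 5), as required.
Σ_(k=2)^n t_k = s_(n+1) − s_(2) = (3**(n + 1)*(-n**3 - 5*n**2 - 3*n - 3)) − (-108), i.e. -3*3**n*n**3 - 15*3**n*n**2 - 9*3**n*n - 9*3**n + 108.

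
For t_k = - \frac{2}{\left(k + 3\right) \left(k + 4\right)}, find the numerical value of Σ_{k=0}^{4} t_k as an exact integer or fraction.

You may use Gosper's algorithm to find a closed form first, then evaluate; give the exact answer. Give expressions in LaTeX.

Ratio r(k) = (k + 3)/(k + 5).
Gosper form: A/B · C(k+1)/C(k) with A=k + 3, B=k + 5, C=1.
Set up (k + 3)·f(k+1) − (k + 4)·f(k) − (1) = 0.
d = 1 from the (1,1,0) case.
Solve for f: f(k) = k/3 (degree 1 ≤ 1).
Certificate R = B(k−1)f/C = k*(k + 4)/3 gives s_k = -2*k/(3*k + 9).
s_(k+1) − s_k = -2/(k**2 + 7*k + 12) = t_k.
Evaluate s at k=5 and k=0: -5/12 and 0; difference -5/12.

Σ = -5/12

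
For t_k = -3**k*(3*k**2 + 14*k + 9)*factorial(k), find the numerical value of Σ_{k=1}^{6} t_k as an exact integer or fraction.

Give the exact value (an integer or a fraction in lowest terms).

r(k) = 3*(3*k**3 + 23*k**2 + 46*k + 26)/(3*k**2 + 14*k + 9) after simplifying.
So A=3*k + 3 and B=1, with C=k**2 + 14*k/3 + 3.
Set up (3*k + 3)·f(k+1) − (1)·f(k) − (k**2 + 14*k/3 + 3) = 0.
From deg A=1, deg B=0, deg C=2: d=1.
Match coefficients ⇒ f(k) = (k + 3)/3.
So s_k = (B(k−1)f/C)·t_k = ((k + 3)/(3*k**2 + 14*k + 9))·t_k = -3**k*(k + 3)*factorial(k).
Check: Δs_k = -3**k*(3*k**2 + 14*k + 9)*factorial(k). ✓
Evaluate s at k=7 and k=1: -110224800 and -12; difference -110224788.

Σ = -110224788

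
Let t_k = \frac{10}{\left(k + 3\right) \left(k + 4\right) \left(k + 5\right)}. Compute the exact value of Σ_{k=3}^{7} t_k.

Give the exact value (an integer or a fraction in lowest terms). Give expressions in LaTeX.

t_(k+1)/t_k = (k + 3)/(k + 6).
Normal form (A,B,C) = (k + 3, k + 6, 1).
Set up (k + 3)·f(k+1) − (k + 5)·f(k) − (1) = 0.
Degrees (1,1,0) ⇒ d ≤ 2.
Solve for f: f(k) = k*(k + 7)/24 (degree 2 ≤ 2).
So s_k = (B(k−1)f/C)·t_k = (k*(k + 5)*(k + 7)/24)·t_k = 5*k*(k + 7)/(12*(k + 3)*(k + 4)).
Verify: 10/(k**3 + 12*k**2 + 47*k + 60) matches t_k.
Σ_(k=3)^(7) t_k = s_(8) − s_(3) = 25/66 − (25/84) = 25/308.

Σ = 25/308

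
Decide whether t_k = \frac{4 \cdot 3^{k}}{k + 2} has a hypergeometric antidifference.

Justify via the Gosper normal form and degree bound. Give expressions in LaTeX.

t_(k+1)/t_k = 3*(k + 2)/(k + 3).
So A=3*k + 6 and B=k + 3, with C=1.
Key eq: (3*k + 6)·f(k+1) = (k + 2)·f(k) + (1).
From deg A=1, deg B=1, deg C=0: d=-1.
d = -1 < 0 ⇒ no nonzero polynomial f; not summable.

No — t_k has no hypergeometric antidifference.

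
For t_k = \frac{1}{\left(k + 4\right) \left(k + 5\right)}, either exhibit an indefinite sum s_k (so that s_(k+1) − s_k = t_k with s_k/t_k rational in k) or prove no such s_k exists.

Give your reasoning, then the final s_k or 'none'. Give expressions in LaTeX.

s_k = \frac{k}{4 \left(k + 4\right)}

Compute t_(k+1)/t_k: get (k + 4)/(k + 6).
So A=k + 4 and B=k + 6, with C=1.
Solve (k + 4)·f(k+1) − (k + 5)·f(k) = 1.
From deg A=1, deg B=1, deg C=0: d=1.
Coefficient equations give f(k) = k/4.
Certificate R = B(k−1)f/C = k*(k + 5)/4 gives s_k = k/(4*(k + 4)).
s_(k+1) − s_k = 1/(k**2 + 9*k + 20) = t_k.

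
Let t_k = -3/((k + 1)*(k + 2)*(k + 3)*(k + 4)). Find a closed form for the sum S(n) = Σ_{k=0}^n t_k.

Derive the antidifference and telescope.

The ratio is (k + 1)/(k + 5).
Factor: A=k + 1; B=k + 5; C=1.
Key eq: (k + 1)·f(k+1) = (k + 4)·f(k) + (1).
d = 3 from the (1,1,0) case.
Match coefficients ⇒ f(k) = k*(k**2 + 6*k + 11)/18.
So s_k = (B(k−1)f/C)·t_k = (k*(k + 4)*(k**2 + 6*k + 11)/18)·t_k = k*(-k**2 - 6*k - 11)/(6*(k + 1)*(k + 2)*(k + 3)).
Verify: -3/(k**4 + 10*k**3 + 35*k**2 + 50*k + 24) matches t_k.
Evaluate: s_(n+1) = (-n**3 - 9*n**2 - 26*n - 18)/(6*(n**3 + 9*n**2 + 26*n + 24)); subtract s_(0) = 0 ⇒ S(n) = (-n**3 - 9*n**2 - 26*n - 18)/(6*(n**3 + 9*n**2 + 26*n + 24)).

S(n) = (-n**3 - 9*n**2 - 26*n - 18)/(6*(n**3 + 9*n**2 + 26*n + 24))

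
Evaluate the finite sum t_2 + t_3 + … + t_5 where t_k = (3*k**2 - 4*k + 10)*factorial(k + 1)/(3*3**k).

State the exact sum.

Σ = 7732/81

The ratio is (k + 2)*(-4*k + 3*(k + 1)**2 + 6)/(3*(3*k**2 - 4*k + 10)).
Factor: A=k/3 + 2/3; B=1; C=k**2 - 4*k/3 + 10/3.
Set up (k/3 + 2/3)·f(k+1) − (1)·f(k) − (k**2 - 4*k/3 + 10/3) = 0.
d = 1 from the (1,0,2) case.
A polynomial solution: f(k) = 3*k - 4.
Get s_k = R·t_k = (3*k - 4)*factorial(k + 1)/3**k with R(k) = B(k−1)f(k)/C(k) = 3*(3*k - 4)/(3*k**2 - 4*k + 10).
Verify: (3*k**2 - 4*k + 10)*factorial(k + 1)/(3*3**k) matches t_k.
Evaluate s at k=6 and k=2: 7840/81 and 4/3; difference 7732/81.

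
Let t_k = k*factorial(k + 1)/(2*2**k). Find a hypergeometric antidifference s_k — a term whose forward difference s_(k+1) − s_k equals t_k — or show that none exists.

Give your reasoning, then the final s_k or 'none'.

s_k = factorial(k + 1)/2**k

Step 1: r(k) = (k + 1)*(k + 2)/(2*k).
Take A(k)=k/2 + 1, B(k)=1, C(k)=k.
f must satisfy (k/2 + 1)·f(k+1) − (1)·f(k) = k.
Degrees (1,0,1) ⇒ d ≤ 0.
Match coefficients ⇒ f(k) = 2.
Then R = B(k−1)f/C = 2/k, so s_k = R(k)·t_k = factorial(k + 1)/2**k.
s_(k+1) − s_k = k*factorial(k + 1)/(2*2**k) = t_k.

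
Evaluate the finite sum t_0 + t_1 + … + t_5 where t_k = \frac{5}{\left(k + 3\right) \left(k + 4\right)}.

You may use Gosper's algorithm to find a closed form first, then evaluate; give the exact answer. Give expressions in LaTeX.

Step 1: r(k) = (k + 3)/(k + 5).
A = k + 3, B = k + 5, C = 1.
Solve (k + 3)·f(k+1) − (k + 4)·f(k) = 1.
From deg A=1, deg B=1, deg C=0: d=1.
A polynomial solution: f(k) = k/3.
Then R = B(k−1)f/C = k*(k + 4)/3, so s_k = R(k)·t_k = 5*k/(3*(k + 3)).
Δs = 5/(k**2 + 7*k + 12), as required.
Σ_(k=0)^(5) t_k = s_(6) − s_(0) = 10/9 − (0) = 10/9.

Σ = 10/9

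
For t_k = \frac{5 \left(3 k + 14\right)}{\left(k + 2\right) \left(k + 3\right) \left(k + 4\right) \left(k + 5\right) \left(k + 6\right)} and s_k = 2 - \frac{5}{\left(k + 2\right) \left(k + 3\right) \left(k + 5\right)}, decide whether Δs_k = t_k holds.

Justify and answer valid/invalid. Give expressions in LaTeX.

Valid: the claim telescopes to t_k.

s_(k+1) = 2 - 5/((k + 3)*(k + 4)*(k + 6))
s_(k+1) − s_k = 5*(3*k + 14)/(k**5 + 20*k**4 + 155*k**3 + 580*k**2 + 1044*k + 720)
(s_(k+1) − s_k) − t_k = 0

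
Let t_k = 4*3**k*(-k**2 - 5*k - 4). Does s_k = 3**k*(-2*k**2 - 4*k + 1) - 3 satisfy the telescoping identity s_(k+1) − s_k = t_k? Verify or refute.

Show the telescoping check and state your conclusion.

Valid: the claim telescopes to t_k.

s_(k+1) = 3*3**k*(-4*k - 2*(k + 1)**2 - 3) - 3
s_(k+1) − s_k = 4*3**k*(-k**2 - 5*k - 4)
(s_(k+1) − s_k) − t_k = 0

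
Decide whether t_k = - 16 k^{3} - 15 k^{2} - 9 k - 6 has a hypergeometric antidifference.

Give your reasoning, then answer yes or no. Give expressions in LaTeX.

t_(k+1)/t_k = (16*k**3 + 63*k**2 + 87*k + 46)/(16*k**3 + 15*k**2 + 9*k + 6).
Normal form (A,B,C) = (1, 1, k**3 + 15*k**2/16 + 9*k/16 + 3/8).
Solve (1)·f(k+1) − (1)·f(k) = k**3 + 15*k**2/16 + 9*k/16 + 3/8.
Bound: deg f ≤ 4.
Solving with deg f ≤ 4: f(k) = k*(4*k**3 - 3*k**2 + k + 4)/16.
Then R = B(k−1)f/C = k*(4*k**3 - 3*k**2 + k + 4)/(16*k**3 + 15*k**2 + 9*k + 6), so s_k = R(k)·t_k = k*(-4*k**3 + 3*k**2 - k - 4).
s_(k+1) − s_k = -16*k**3 - 15*k**2 - 9*k - 6 = t_k.

Yes. s_k = k \left(- 4 k^{3} + 3 k^{2} - k - 4\right).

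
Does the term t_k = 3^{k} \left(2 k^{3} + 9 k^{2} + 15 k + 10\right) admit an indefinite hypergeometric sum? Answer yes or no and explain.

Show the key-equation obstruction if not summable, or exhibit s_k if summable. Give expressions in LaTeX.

Yes. s_k = 3^{k} \left(k^{3} + 3 k - 1\right).

r(k) = 3*(2*k**3 + 15*k**2 + 39*k + 36)/(2*k**3 + 9*k**2 + 15*k + 10) after simplifying.
So A=3 and B=1, with C=k**3 + 9*k**2/2 + 15*k/2 + 5.
Set up (3)·f(k+1) − (1)·f(k) − (k**3 + 9*k**2/2 + 15*k/2 + 5) = 0.
deg f ≤ 3 (via 0,0,3).
A polynomial solution: f(k) = (k**3 + 3*k - 1)/2.
Get s_k = R·t_k = 3**k*(k**3 + 3*k - 1) with R(k) = B(k−1)f(k)/C(k) = (k**3 + 3*k - 1)/((k + 2)*(2*k**2 + 5*k + 5)).
Check: Δs_k = 3**k*(-k**3 + 6*k + 3*(k + 1)**3 + 7). ✓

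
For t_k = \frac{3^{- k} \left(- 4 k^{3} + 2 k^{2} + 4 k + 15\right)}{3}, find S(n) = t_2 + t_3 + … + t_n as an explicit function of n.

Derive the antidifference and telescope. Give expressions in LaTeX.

S(n) = 3^{- n - 2} \left(- 26 \cdot 3^{n} + 6 n^{3} + 24 n^{2} + 39 n + 9\right)

Compute t_(k+1)/t_k: get (4*k**3 + 10*k**2 + 4*k - 17)/(3*(4*k**3 - 2*k**2 - 4*k - 15)).
Factor: A=1/3; B=1; C=k**3 - k**2/2 - k - 15/4.
Solve (1/3)·f(k+1) − (1)·f(k) = k**3 - k**2/2 - k - 15/4.
deg f ≤ 3 (via 0,0,3).
Coefficient equations give f(k) = -3*(2*k**3 + 2*k**2 + 3*k - 4)/4.
So s_k = (B(k−1)f/C)·t_k = (-3*(2*k**3 + 2*k**2 + 3*k - 4)/(4*k**3 - 2*k**2 - 4*k - 15))·t_k = (2*k**3 + 2*k**2 + 3*k - 4)/3**k.
Check: Δs_k = (-4*k**3 + 2*k**2 + 4*k + 15)/(3*3**k). ✓
Σ_(k=2)^n t_k = s_(n+1) − s_(2) = (3**(-n - 1)*(2*n**3 + 8*n**2 + 13*n + 3)) − (26/9), i.e. 3**(-n - 2)*(-26*3**n + 6*n**3 + 24*n**2 + 39*n + 9).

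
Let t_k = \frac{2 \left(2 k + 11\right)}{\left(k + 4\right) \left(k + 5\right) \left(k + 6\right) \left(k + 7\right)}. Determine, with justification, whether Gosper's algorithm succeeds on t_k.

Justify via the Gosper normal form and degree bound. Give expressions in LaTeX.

t_(k+1)/t_k = (k + 4)*(2*k + 13)/((k + 8)*(2*k + 11)).
A = k + 4, B = k + 8, C = k + 11/2.
Set up (k + 4)·f(k+1) − (k + 7)·f(k) − (k + 11/2) = 0.
Bound: deg f ≤ 3.
Match coefficients ⇒ f(k) = k*(k + 5)*(k + 10)/48.
Certificate R = B(k−1)f/C = k*(k + 5)*(k + 7)*(k + 10)/(24*(2*k + 11)) gives s_k = k*(k + 10)/(12*(k**2 + 10*k + 24)).
Verify: 2*(2*k + 11)/(k**4 + 22*k**3 + 179*k**2 + 638*k + 840) matches t_k.

Yes. s_k = \frac{k \left(k + 10\right)}{12 \left(k^{2} + 10 k + 24\right)}.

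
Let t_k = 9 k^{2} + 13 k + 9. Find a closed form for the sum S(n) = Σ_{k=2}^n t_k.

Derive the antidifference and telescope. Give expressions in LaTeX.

r(k) = (9*k**2 + 31*k + 31)/(9*k**2 + 13*k + 9) after simplifying.
Take A(k)=1, B(k)=1, C(k)=k**2 + 13*k/9 + 1.
Need (1)·f(k+1) − (1)·f(k) = k**2 + 13*k/9 + 1.
Degrees (0,0,2) ⇒ d ≤ 3.
Solve for f: f(k) = k*(3*k**2 + 2*k + 4)/9 (degree 3 ≤ 3).
So s_k = (B(k−1)f/C)·t_k = (k*(3*k**2 + 2*k + 4)/(9*k**2 + 13*k + 9))·t_k = k*(3*k**2 + 2*k + 4).
Δs = 9*k**2 + 13*k + 9, as required.
Σ_(k=2)^n t_k = s_(n+1) − s_(2) = (3*n**3 + 11*n**2 + 17*n + 9) − (40), i.e. 3*n**3 + 11*n**2 + 17*n - 31.

S(n) = 3 n^{3} + 11 n^{2} + 17 n - 31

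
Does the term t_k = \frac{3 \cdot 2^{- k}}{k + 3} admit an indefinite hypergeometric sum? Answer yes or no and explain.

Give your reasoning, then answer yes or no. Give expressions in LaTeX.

t_(k+1)/t_k = (k + 3)/(2*(k + 4)).
A = k/2 + 3/2, B = k + 4, C = 1.
Solve (k/2 + 3/2)·f(k+1) − (k + 3)·f(k) = 1.
Bound: deg f ≤ -1.
Negative degree bound (-1): no f exists, t_k not Gosper-summable.

No — key equation has no polynomial f.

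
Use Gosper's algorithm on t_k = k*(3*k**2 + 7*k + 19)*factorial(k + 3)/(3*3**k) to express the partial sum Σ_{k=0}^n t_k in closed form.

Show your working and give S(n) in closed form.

r(k) = (k + 1)*(k + 4)*(7*k + 3*(k + 1)**2 + 26)/(3*k*(3*k**2 + 7*k + 19)) after simplifying.
Gosper form: A/B · C(k+1)/C(k) with A=k/3 + 4/3, B=1, C=k**3 + 7*k**2/3 + 19*k/3.
Solve (k/3 + 4/3)·f(k+1) − (1)·f(k) = k**3 + 7*k**2/3 + 19*k/3.
d = 2 from the (1,0,3) case.
A polynomial solution: f(k) = 3*k**2 - 2*k - 4.
Get s_k = R·t_k = (3*k**2 - 2*k - 4)*factorial(k + 3)/3**k with R(k) = B(k−1)f(k)/C(k) = 3*(3*k**2 - 2*k - 4)/(k*(3*k**2 + 7*k + 19)).
Check: Δs_k = k*(3*k**2 + 7*k + 19)*factorial(k + 3)/(3*3**k). ✓
s_(n+1) = 3**(-n - 1)*(3*n**2 + 4*n - 3)*factorial(n + 4) and s_(0) = -24, so S(n) = 24 + n**2*factorial(n + 4)/3**n + 4*n*factorial(n + 4)/(3*3**n) - factorial(n + 4)/3**n.

S(n) = 24 + n**2*factorial(n + 4)/3**n + 4*n*factorial(n + 4)/(3*3**n) - factorial(n + 4)/3**n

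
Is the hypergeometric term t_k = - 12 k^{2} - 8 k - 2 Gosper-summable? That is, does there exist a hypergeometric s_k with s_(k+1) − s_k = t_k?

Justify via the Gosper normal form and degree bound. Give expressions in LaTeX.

The ratio is (6*k**2 + 16*k + 11)/(6*k**2 + 4*k + 1).
Gosper form: A/B · C(k+1)/C(k) with A=1, B=1, C=k**2 + 2*k/3 + 1/6.
Set up (1)·f(k+1) − (1)·f(k) − (k**2 + 2*k/3 + 1/6) = 0.
d = 3 from the (0,0,2) case.
Solving with deg f ≤ 3: f(k) = k**2*(2*k - 1)/6.
Certificate R = B(k−1)f/C = k**2*(2*k - 1)/(6*k**2 + 4*k + 1) gives s_k = k**2*(2 - 4*k).
s_(k+1) − s_k = -12*k**2 - 8*k - 2 = t_k.

Yes. s_k = k^{2} \left(2 - 4 k\right).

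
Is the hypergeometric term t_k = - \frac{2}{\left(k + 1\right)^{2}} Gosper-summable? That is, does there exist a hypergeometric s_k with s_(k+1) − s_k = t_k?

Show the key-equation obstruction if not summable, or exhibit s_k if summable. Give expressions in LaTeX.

Step 1: r(k) = (k + 1)**2/(k + 2)**2.
Take A(k)=k**2 + 2*k + 1, B(k)=k**2 + 4*k + 4, C(k)=1.
Key eq: (k**2 + 2*k + 1)·f(k+1) = (k**2 + 2*k + 1)·f(k) + (1).
Degrees (2,2,0) ⇒ d ≤ 0.
f = c0 ⇒ A·f(k+1) − B(k−1)·f(k) − C = -1. The system {-1 = 0} is inconsistent; no antidifference.

No; the coefficient equations for f are inconsistent.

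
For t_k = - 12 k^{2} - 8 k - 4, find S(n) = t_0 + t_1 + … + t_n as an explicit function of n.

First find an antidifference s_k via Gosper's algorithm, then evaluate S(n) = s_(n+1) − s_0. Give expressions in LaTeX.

S(n) = - 4 n^{3} - 10 n^{2} - 10 n - 4

t_(k+1)/t_k = (3*k**2 + 8*k + 6)/(3*k**2 + 2*k + 1).
Take A(k)=1, B(k)=1, C(k)=k**2 + 2*k/3 + 1/3.
Solve (1)·f(k+1) − (1)·f(k) = k**2 + 2*k/3 + 1/3.
Bound: deg f ≤ 3.
Solving with deg f ≤ 3: f(k) = k*(2*k**2 - k + 1)/6.
Get s_k = R·t_k = 2*k*(-2*k**2 + k - 1) with R(k) = B(k−1)f(k)/C(k) = k*(2*k**2 - k + 1)/(2*(3*k**2 + 2*k + 1)).
Verify: -12*k**2 - 8*k - 4 matches t_k.
s_(n+1) = -4*n**3 - 10*n**2 - 10*n - 4 and s_(0) = 0, so S(n) = -4*n**3 - 10*n**2 - 10*n - 4.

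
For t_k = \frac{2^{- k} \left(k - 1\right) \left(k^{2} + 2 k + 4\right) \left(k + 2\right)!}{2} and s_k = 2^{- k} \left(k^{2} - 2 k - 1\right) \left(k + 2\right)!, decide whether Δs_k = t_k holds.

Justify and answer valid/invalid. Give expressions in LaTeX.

Valid: the claim telescopes to t_k.

s_(k+1) = (k**2 - 2)*factorial(k + 3)/(2*2**k)
s_(k+1) − s_k = (k - 1)*(k**2 + 2*k + 4)*factorial(k + 2)/(2*2**k)
(s_(k+1) − s_k) − t_k = 0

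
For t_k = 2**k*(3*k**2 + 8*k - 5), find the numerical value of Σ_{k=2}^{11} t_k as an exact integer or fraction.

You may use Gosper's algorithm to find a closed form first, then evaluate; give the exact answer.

Σ = 1560572

The ratio is 2*(3*k**2 + 14*k + 6)/(3*k**2 + 8*k - 5).
Gosper form: A/B · C(k+1)/C(k) with A=2, B=1, C=k**2 + 8*k/3 - 5/3.
Set up (2)·f(k+1) − (1)·f(k) − (k**2 + 8*k/3 - 5/3) = 0.
Degrees (0,0,2) ⇒ d ≤ 2.
Match coefficients ⇒ f(k) = (3*k**2 - 4*k - 3)/3.
Certificate R = B(k−1)f/C = (3*k**2 - 4*k - 3)/(3*k**2 + 8*k - 5) gives s_k = 2**k*(3*k**2 - 4*k - 3).
Check: Δs_k = 2**k*(3*k**2 + 8*k - 5). ✓
Σ_(k=2)^(11) t_k = s_(12) − s_(2) = 1560576 − (4) = 1560572.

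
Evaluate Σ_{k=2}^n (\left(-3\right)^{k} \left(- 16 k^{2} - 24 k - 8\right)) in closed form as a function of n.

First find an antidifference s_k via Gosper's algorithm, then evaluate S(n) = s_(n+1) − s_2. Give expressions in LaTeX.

S(n) = - 12 \left(-3\right)^{n} n^{2} - 24 \left(-3\right)^{n} n + 3 \left(-3\right)^{n + 1} - 135

t_(k+1)/t_k = 3*(-2*k**2 - 7*k - 6)/(2*k**2 + 3*k + 1).
So A=-3 and B=1, with C=k**2 + 3*k/2 + 1/2.
f must satisfy (-3)·f(k+1) − (1)·f(k) = k**2 + 3*k/2 + 1/2.
deg f ≤ 2 (via 0,0,2).
Solve for f: f(k) = -(2*k - 1)*(2*k + 1)/16 (degree 2 ≤ 2).
Certificate R = B(k−1)f/C = -(2*k - 1)/(8*(k + 1)) gives s_k = (-3)**k*(4*k**2 - 1).
Verify: 4*(-3)**k*(-k**2 - 3*(k + 1)**2 + 1) matches t_k.
Evaluate: s_(n+1) = (-3)**(n + 1)*(4*n**2 + 8*n + 3); subtract s_(2) = 135 ⇒ S(n) = -12*(-3)**n*n**2 - 24*(-3)**n*n + 3*(-3)**(n + 1) - 135.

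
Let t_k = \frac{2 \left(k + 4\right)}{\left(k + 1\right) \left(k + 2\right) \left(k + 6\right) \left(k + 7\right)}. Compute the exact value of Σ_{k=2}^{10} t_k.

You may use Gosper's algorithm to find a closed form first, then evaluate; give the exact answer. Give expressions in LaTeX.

Σ = 5/136

Compute t_(k+1)/t_k: get (k + 1)*(k + 5)*(k + 6)/((k + 3)*(k + 4)*(k + 8)).
Factor: A=k + 1; B=k + 8; C=k**4 + 16*k**3 + 95*k**2 + 248*k + 240.
Solve (k + 1)·f(k+1) − (k + 7)·f(k) = k**4 + 16*k**3 + 95*k**2 + 248*k + 240.
Degrees (1,1,4) ⇒ d ≤ 6.
Solve for f: f(k) = k*(k + 2)*(k + 3)*(k + 4)*(k + 5)*(k + 7)/12 (degree 6 ≤ 6).
Get s_k = R·t_k = k*(k + 7)/(6*(k**2 + 7*k + 6)) with R(k) = B(k−1)f(k)/C(k) = k*(k + 2)*(k + 7)**2/(12*(k + 4)).
Δs = 2*(k + 4)/(k**4 + 16*k**3 + 83*k**2 + 152*k + 84), as required.
Evaluate s at k=11 and k=2: 11/68 and 1/8; difference 5/136.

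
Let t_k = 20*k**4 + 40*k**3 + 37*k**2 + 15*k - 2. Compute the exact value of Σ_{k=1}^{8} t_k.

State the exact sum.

r(k) = (20*k**4 + 120*k**3 + 277*k**2 + 289*k + 110)/(20*k**4 + 40*k**3 + 37*k**2 + 15*k - 2) after simplifying.
Gosper form: A/B · C(k+1)/C(k) with A=1, B=1, C=k**4 + 2*k**3 + 37*k**2/20 + 3*k/4 - 1/10.
Set up (1)·f(k+1) − (1)·f(k) − (k**4 + 2*k**3 + 37*k**2/20 + 3*k/4 - 1/10) = 0.
deg f ≤ 5 (via 0,0,4).
Solve for f: f(k) = k*(k + 1)*(4*k**3 - 4*k**2 + 3*k - 4)/20 (degree 5 ≤ 5).
Get s_k = R·t_k = k*(4*k**4 - k**2 - k - 4) with R(k) = B(k−1)f(k)/C(k) = k*(4*k**3 - 4*k**2 + 3*k - 4)/(20*k**3 + 20*k**2 + 17*k - 2).
s_(k+1) − s_k = 20*k**4 + 40*k**3 + 37*k**2 + 15*k - 2 = t_k.
Evaluate s at k=9 and k=1: 235350 and -2; difference 235352.

Σ = 235352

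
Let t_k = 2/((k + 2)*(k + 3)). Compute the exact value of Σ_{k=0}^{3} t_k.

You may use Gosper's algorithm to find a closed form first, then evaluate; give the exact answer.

Σ = 2/3

Compute t_(k+1)/t_k: get (k + 2)/(k + 4).
Take A(k)=k + 2, B(k)=k + 4, C(k)=1.
f must satisfy (k + 2)·f(k+1) − (k + 3)·f(k) = 1.
From deg A=1, deg B=1, deg C=0: d=1.
A polynomial solution: f(k) = k/2.
Certificate R = B(k−1)f/C = k*(k + 3)/2 gives s_k = k/(k + 2).
s_(k+1) − s_k = 2/(k**2 + 5*k + 6) = t_k.
Evaluate s at k=4 and k=0: 2/3 and 0; difference 2/3.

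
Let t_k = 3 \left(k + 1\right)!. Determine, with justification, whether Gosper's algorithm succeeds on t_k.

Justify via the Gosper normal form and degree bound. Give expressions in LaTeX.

t_(k+1)/t_k = k + 2.
Take A(k)=k + 2, B(k)=1, C(k)=1.
Need (k + 2)·f(k+1) − (1)·f(k) = 1.
Degrees (1,0,0) ⇒ d ≤ -1.
deg f ≤ -1 is impossible — no certificate.

No; the degree bound rules out any f.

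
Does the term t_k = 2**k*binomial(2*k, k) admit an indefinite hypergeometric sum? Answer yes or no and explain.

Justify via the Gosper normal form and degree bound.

No — key equation has no polynomial f.

Step 1: r(k) = 4*(2*k + 1)/(k + 1).
So A=8*k + 4 and B=k + 1, with C=1.
Solve (8*k + 4)·f(k+1) − (k)·f(k) = 1.
From deg A=1, deg B=1, deg C=0: d=-1.
Bound -1 < 0, so the key equation has no polynomial solution.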